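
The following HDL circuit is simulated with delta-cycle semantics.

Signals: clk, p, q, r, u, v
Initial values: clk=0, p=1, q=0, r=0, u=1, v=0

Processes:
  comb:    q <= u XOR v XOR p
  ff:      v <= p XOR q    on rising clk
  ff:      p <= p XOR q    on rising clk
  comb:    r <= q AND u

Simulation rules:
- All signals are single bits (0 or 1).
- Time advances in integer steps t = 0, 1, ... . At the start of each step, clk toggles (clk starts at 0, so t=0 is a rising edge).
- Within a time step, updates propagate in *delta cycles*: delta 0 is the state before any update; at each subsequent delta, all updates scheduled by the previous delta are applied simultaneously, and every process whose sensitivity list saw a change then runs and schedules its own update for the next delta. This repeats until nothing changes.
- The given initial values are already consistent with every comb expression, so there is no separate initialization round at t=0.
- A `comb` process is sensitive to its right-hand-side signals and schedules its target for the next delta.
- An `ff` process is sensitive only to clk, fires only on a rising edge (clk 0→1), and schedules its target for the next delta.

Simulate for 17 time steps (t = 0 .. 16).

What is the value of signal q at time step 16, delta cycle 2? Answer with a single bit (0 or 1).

[bits: r,p,u,q,clk,v]
t=0: Δ0=011000 Δ1=011010 Δ2=011011 Δ3=011111 Δ4=111111 | 4Δ
t=1: Δ0=111111 Δ1=111101 | 1Δ
t=2: Δ0=111101 Δ1=111111 Δ2=101110 | 2Δ
t=3: Δ0=101110 Δ1=101100 | 1Δ
t=4: Δ0=101100 Δ1=101110 Δ2=111111 | 2Δ
t=5: Δ0=111111 Δ1=111101 | 1Δ
t=6: Δ0=111101 Δ1=111111 Δ2=101110 | 2Δ
t=7: Δ0=101110 Δ1=101100 | 1Δ
t=8: Δ0=101100 Δ1=101110 Δ2=111111 | 2Δ
t=9: Δ0=111111 Δ1=111101 | 1Δ
t=10: Δ0=111101 Δ1=111111 Δ2=101110 | 2Δ
t=11: Δ0=101110 Δ1=101100 | 1Δ
t=12: Δ0=101100 Δ1=101110 Δ2=111111 | 2Δ
t=13: Δ0=111111 Δ1=111101 | 1Δ
t=14: Δ0=111101 Δ1=111111 Δ2=101110 | 2Δ
t=15: Δ0=101110 Δ1=101100 | 1Δ
t=16: Δ0=101100 Δ1=101110 Δ2=111111 | 2Δ

1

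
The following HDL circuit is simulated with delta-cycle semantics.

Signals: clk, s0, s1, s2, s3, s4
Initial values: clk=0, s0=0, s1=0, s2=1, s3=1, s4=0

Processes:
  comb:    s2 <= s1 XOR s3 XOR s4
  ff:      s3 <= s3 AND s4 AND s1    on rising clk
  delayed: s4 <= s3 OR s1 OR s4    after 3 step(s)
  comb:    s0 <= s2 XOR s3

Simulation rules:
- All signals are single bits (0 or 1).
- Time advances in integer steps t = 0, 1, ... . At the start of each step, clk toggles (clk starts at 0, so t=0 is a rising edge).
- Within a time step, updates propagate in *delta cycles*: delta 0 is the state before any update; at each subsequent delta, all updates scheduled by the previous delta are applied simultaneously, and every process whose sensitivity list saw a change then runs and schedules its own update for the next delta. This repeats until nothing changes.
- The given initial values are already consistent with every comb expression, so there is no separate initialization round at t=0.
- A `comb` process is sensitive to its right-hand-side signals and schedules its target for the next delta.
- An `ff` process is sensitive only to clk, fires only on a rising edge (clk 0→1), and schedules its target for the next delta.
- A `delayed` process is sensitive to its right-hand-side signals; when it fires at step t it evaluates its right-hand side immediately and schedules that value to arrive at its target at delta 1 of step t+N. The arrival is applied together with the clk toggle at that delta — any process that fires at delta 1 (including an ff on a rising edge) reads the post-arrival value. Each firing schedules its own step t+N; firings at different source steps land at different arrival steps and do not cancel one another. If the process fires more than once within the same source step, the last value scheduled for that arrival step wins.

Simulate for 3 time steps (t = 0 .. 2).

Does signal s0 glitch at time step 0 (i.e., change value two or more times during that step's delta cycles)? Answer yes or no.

yes

[bits: s3,s0,s4,s2,clk,s1]
t=0: Δ0=100100 Δ1=100110 Δ2=000110 Δ3=010010 Δ4=000010 | 4Δ
t=1: Δ0=000010 Δ1=000000 | 1Δ
t=2: Δ0=000000 Δ1=000010 | 1Δ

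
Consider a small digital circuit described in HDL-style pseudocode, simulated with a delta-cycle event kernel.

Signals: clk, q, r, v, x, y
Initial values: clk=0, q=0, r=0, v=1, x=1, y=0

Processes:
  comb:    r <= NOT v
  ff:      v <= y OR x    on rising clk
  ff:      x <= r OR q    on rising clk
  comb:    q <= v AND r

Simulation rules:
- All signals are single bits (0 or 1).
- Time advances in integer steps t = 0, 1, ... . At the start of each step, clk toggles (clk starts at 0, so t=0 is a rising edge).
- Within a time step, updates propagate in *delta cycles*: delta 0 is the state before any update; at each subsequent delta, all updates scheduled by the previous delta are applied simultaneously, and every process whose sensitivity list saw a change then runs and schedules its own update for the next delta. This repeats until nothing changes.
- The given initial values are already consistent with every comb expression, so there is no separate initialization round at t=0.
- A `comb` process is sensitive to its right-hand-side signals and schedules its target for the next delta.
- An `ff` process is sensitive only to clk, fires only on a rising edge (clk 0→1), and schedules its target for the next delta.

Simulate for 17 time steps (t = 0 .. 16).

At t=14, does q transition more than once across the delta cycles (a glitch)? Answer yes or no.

yes

t=0 Δ0: v=1 y=0 q=0 x=1 clk=0 r=0
  Δ1: clk:0→1
  Δ2: x:1→0
  (2Δ to stable)
t=1 Δ0: v=1 y=0 q=0 x=0 clk=1 r=0
  Δ1: clk:1→0
  (1Δ to stable)
t=2 Δ0: v=1 y=0 q=0 x=0 clk=0 r=0
  Δ1: clk:0→1
  Δ2: v:1→0
  Δ3: r:0→1
  (3Δ to stable)
t=3 Δ0: v=0 y=0 q=0 x=0 clk=1 r=1
  Δ1: clk:1→0
  (1Δ to stable)
t=4 Δ0: v=0 y=0 q=0 x=0 clk=0 r=1
  Δ1: clk:0→1
  Δ2: x:0→1
  (2Δ to stable)
t=5 Δ0: v=0 y=0 q=0 x=1 clk=1 r=1
  Δ1: clk:1→0
  (1Δ to stable)
t=6 Δ0: v=0 y=0 q=0 x=1 clk=0 r=1
  Δ1: clk:0→1
  Δ2: v:0→1
  Δ3: q:0→1, r:1→0
  Δ4: q:1→0
  (4Δ to stable)
t=7 Δ0: v=1 y=0 q=0 x=1 clk=1 r=0
  Δ1: clk:1→0
  (1Δ to stable)
t=8 Δ0: v=1 y=0 q=0 x=1 clk=0 r=0
  Δ1: clk:0→1
  Δ2: x:1→0
  (2Δ to stable)
t=9 Δ0: v=1 y=0 q=0 x=0 clk=1 r=0
  Δ1: clk:1→0
  (1Δ to stable)
t=10 Δ0: v=1 y=0 q=0 x=0 clk=0 r=0
  Δ1: clk:0→1
  Δ2: v:1→0
  Δ3: r:0→1
  (3Δ to stable)
t=11 Δ0: v=0 y=0 q=0 x=0 clk=1 r=1
  Δ1: clk:1→0
  (1Δ to stable)
t=12 Δ0: v=0 y=0 q=0 x=0 clk=0 r=1
  Δ1: clk:0→1
  Δ2: x:0→1
  (2Δ to stable)
t=13 Δ0: v=0 y=0 q=0 x=1 clk=1 r=1
  Δ1: clk:1→0
  (1Δ to stable)
t=14 Δ0: v=0 y=0 q=0 x=1 clk=0 r=1
  Δ1: clk:0→1
  Δ2: v:0→1
  Δ3: q:0→1, r:1→0
  Δ4: q:1→0
  (4Δ to stable)
t=15 Δ0: v=1 y=0 q=0 x=1 clk=1 r=0
  Δ1: clk:1→0
  (1Δ to stable)
t=16 Δ0: v=1 y=0 q=0 x=1 clk=0 r=0
  Δ1: clk:0→1
  Δ2: x:1→0
  (2Δ to stable)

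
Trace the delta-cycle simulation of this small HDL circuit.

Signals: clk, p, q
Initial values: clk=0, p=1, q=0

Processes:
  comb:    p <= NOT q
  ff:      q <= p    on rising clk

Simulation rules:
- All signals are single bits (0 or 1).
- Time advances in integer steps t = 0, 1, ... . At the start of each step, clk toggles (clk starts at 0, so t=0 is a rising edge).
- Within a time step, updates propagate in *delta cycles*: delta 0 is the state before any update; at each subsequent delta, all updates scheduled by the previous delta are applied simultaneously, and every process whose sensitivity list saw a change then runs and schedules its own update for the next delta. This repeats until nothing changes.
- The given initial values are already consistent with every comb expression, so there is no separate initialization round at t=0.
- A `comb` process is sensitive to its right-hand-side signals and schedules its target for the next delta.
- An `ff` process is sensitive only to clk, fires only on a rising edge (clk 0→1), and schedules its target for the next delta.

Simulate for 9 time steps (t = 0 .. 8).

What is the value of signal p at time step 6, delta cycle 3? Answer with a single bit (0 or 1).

1

[bits: p,clk,q]
t=0: Δ0=100 Δ1=110 Δ2=111 Δ3=011 | 3Δ
t=1: Δ0=011 Δ1=001 | 1Δ
t=2: Δ0=001 Δ1=011 Δ2=010 Δ3=110 | 3Δ
t=3: Δ0=110 Δ1=100 | 1Δ
t=4: Δ0=100 Δ1=110 Δ2=111 Δ3=011 | 3Δ
t=5: Δ0=011 Δ1=001 | 1Δ
t=6: Δ0=001 Δ1=011 Δ2=010 Δ3=110 | 3Δ
t=7: Δ0=110 Δ1=100 | 1Δ
t=8: Δ0=100 Δ1=110 Δ2=111 Δ3=011 | 3Δ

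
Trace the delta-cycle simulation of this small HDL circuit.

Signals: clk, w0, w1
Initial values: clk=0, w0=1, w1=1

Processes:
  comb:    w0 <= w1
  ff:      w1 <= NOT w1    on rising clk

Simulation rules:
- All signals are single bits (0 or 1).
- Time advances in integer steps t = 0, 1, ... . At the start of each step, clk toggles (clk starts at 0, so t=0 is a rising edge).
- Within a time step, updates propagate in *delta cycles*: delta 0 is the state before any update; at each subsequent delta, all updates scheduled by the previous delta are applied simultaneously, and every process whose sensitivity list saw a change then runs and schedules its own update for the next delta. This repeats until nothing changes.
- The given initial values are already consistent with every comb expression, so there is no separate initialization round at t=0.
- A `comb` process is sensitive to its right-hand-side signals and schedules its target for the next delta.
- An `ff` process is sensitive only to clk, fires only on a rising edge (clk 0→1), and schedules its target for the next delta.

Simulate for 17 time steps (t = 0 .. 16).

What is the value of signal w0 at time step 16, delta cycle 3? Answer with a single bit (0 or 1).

0

t=0 Δ0: w0=1 clk=0 w1=1
  Δ1: clk:0→1
  Δ2: w1:1→0
  Δ3: w0:1→0
  (3Δ to stable)
t=1 Δ0: w0=0 clk=1 w1=0
  Δ1: clk:1→0
  (1Δ to stable)
t=2 Δ0: w0=0 clk=0 w1=0
  Δ1: clk:0→1
  Δ2: w1:0→1
  Δ3: w0:0→1
  (3Δ to stable)
t=3 Δ0: w0=1 clk=1 w1=1
  Δ1: clk:1→0
  (1Δ to stable)
t=4 Δ0: w0=1 clk=0 w1=1
  Δ1: clk:0→1
  Δ2: w1:1→0
  Δ3: w0:1→0
  (3Δ to stable)
t=5 Δ0: w0=0 clk=1 w1=0
  Δ1: clk:1→0
  (1Δ to stable)
t=6 Δ0: w0=0 clk=0 w1=0
  Δ1: clk:0→1
  Δ2: w1:0→1
  Δ3: w0:0→1
  (3Δ to stable)
t=7 Δ0: w0=1 clk=1 w1=1
  Δ1: clk:1→0
  (1Δ to stable)
t=8 Δ0: w0=1 clk=0 w1=1
  Δ1: clk:0→1
  Δ2: w1:1→0
  Δ3: w0:1→0
  (3Δ to stable)
t=9 Δ0: w0=0 clk=1 w1=0
  Δ1: clk:1→0
  (1Δ to stable)
t=10 Δ0: w0=0 clk=0 w1=0
  Δ1: clk:0→1
  Δ2: w1:0→1
  Δ3: w0:0→1
  (3Δ to stable)
t=11 Δ0: w0=1 clk=1 w1=1
  Δ1: clk:1→0
  (1Δ to stable)
t=12 Δ0: w0=1 clk=0 w1=1
  Δ1: clk:0→1
  Δ2: w1:1→0
  Δ3: w0:1→0
  (3Δ to stable)
t=13 Δ0: w0=0 clk=1 w1=0
  Δ1: clk:1→0
  (1Δ to stable)
t=14 Δ0: w0=0 clk=0 w1=0
  Δ1: clk:0→1
  Δ2: w1:0→1
  Δ3: w0:0→1
  (3Δ to stable)
t=15 Δ0: w0=1 clk=1 w1=1
  Δ1: clk:1→0
  (1Δ to stable)
t=16 Δ0: w0=1 clk=0 w1=1
  Δ1: clk:0→1
  Δ2: w1:1→0
  Δ3: w0:1→0
  (3Δ to stable)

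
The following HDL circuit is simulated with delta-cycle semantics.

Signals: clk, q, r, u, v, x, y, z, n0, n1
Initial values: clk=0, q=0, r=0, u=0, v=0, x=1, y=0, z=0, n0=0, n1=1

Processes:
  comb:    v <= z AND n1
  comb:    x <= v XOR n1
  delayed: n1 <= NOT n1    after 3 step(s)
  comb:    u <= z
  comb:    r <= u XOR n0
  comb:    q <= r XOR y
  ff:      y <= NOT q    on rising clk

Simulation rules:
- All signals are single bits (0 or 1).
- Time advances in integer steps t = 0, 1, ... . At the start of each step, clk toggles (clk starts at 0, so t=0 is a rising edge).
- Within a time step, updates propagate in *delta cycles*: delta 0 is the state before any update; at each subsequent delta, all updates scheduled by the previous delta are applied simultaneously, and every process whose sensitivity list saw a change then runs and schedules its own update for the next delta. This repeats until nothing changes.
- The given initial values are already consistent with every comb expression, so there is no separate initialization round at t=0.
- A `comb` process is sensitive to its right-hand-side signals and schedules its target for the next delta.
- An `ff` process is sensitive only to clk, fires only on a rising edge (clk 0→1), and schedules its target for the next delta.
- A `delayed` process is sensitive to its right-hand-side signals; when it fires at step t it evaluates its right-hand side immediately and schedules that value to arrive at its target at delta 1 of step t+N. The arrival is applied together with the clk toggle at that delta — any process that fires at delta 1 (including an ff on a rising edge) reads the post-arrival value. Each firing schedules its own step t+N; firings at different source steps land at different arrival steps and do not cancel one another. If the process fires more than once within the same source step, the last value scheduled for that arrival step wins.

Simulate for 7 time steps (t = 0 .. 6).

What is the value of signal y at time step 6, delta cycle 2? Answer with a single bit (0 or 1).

t0.Δ0 z=0 n1=1 clk=0 v=0 n0=0 x=1 r=0 q=0 u=0 y=0
t0.Δ1 z=0 n1=1 clk=1 v=0 n0=0 x=1 r=0 q=0 u=0 y=0
t0.Δ2 z=0 n1=1 clk=1 v=0 n0=0 x=1 r=0 q=0 u=0 y=1
t0.Δ3 z=0 n1=1 clk=1 v=0 n0=0 x=1 r=0 q=1 u=0 y=1
t1.Δ0 z=0 n1=1 clk=1 v=0 n0=0 x=1 r=0 q=1 u=0 y=1
t1.Δ1 z=0 n1=1 clk=0 v=0 n0=0 x=1 r=0 q=1 u=0 y=1
t2.Δ0 z=0 n1=1 clk=0 v=0 n0=0 x=1 r=0 q=1 u=0 y=1
t2.Δ1 z=0 n1=1 clk=1 v=0 n0=0 x=1 r=0 q=1 u=0 y=1
t2.Δ2 z=0 n1=1 clk=1 v=0 n0=0 x=1 r=0 q=1 u=0 y=0
t2.Δ3 z=0 n1=1 clk=1 v=0 n0=0 x=1 r=0 q=0 u=0 y=0
t3.Δ0 z=0 n1=1 clk=1 v=0 n0=0 x=1 r=0 q=0 u=0 y=0
t3.Δ1 z=0 n1=1 clk=0 v=0 n0=0 x=1 r=0 q=0 u=0 y=0
t4.Δ0 z=0 n1=1 clk=0 v=0 n0=0 x=1 r=0 q=0 u=0 y=0
t4.Δ1 z=0 n1=1 clk=1 v=0 n0=0 x=1 r=0 q=0 u=0 y=0
t4.Δ2 z=0 n1=1 clk=1 v=0 n0=0 x=1 r=0 q=0 u=0 y=1
t4.Δ3 z=0 n1=1 clk=1 v=0 n0=0 x=1 r=0 q=1 u=0 y=1
t5.Δ0 z=0 n1=1 clk=1 v=0 n0=0 x=1 r=0 q=1 u=0 y=1
t5.Δ1 z=0 n1=1 clk=0 v=0 n0=0 x=1 r=0 q=1 u=0 y=1
t6.Δ0 z=0 n1=1 clk=0 v=0 n0=0 x=1 r=0 q=1 u=0 y=1
t6.Δ1 z=0 n1=1 clk=1 v=0 n0=0 x=1 r=0 q=1 u=0 y=1
t6.Δ2 z=0 n1=1 clk=1 v=0 n0=0 x=1 r=0 q=1 u=0 y=0
t6.Δ3 z=0 n1=1 clk=1 v=0 n0=0 x=1 r=0 q=0 u=0 y=0

0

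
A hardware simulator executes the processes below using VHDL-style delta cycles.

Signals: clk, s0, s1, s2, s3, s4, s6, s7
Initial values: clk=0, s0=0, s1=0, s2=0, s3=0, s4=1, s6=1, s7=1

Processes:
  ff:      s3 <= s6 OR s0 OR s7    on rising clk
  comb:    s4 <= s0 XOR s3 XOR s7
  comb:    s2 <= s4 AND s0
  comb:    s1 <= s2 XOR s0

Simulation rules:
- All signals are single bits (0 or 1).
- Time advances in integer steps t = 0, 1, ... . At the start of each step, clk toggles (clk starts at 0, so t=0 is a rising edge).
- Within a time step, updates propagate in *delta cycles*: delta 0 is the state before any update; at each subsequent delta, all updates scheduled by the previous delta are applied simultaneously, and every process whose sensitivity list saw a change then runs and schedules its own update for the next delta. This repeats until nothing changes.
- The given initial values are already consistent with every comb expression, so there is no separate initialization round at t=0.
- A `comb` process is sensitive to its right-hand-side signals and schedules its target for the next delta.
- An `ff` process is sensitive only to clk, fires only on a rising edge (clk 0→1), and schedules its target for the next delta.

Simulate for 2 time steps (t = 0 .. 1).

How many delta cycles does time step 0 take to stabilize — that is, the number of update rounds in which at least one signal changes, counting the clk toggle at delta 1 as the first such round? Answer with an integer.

3

t=0 Δ0: s6=1 clk=0 s7=1 s2=0 s3=0 s0=0 s1=0 s4=1
  Δ1: clk:0→1
  Δ2: s3:0→1
  Δ3: s4:1→0
  (3Δ to stable)
t=1 Δ0: s6=1 clk=1 s7=1 s2=0 s3=1 s0=0 s1=0 s4=0
  Δ1: clk:1→0
  (1Δ to stable)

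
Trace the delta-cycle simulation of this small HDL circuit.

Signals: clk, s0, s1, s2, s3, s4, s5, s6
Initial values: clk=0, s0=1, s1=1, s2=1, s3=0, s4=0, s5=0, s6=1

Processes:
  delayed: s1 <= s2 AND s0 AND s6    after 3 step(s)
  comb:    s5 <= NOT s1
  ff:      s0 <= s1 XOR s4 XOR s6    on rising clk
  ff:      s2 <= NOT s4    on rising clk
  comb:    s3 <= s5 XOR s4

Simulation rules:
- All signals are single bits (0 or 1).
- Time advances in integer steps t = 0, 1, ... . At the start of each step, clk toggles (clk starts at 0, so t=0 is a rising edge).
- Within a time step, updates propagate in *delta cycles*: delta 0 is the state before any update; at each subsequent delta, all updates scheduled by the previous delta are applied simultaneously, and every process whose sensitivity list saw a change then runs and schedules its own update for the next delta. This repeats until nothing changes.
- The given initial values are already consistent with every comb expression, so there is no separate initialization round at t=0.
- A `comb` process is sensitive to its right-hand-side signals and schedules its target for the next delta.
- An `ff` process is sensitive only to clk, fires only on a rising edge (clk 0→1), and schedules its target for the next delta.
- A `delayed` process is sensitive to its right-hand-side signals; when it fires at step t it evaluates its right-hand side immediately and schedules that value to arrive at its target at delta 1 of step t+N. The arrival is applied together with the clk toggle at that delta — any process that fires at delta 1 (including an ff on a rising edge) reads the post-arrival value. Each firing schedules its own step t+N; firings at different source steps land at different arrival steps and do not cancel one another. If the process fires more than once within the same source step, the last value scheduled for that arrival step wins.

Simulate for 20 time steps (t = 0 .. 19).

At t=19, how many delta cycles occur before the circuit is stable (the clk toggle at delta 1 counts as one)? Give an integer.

3

t=0 Δ0: s1=1 s6=1 s2=1 s4=0 s0=1 s5=0 clk=0 s3=0
  Δ1: clk:0→1
  Δ2: s0:1→0
  (2Δ to stable)
t=1 Δ0: s1=1 s6=1 s2=1 s4=0 s0=0 s5=0 clk=1 s3=0
  Δ1: clk:1→0
  (1Δ to stable)
t=2 Δ0: s1=1 s6=1 s2=1 s4=0 s0=0 s5=0 clk=0 s3=0
  Δ1: clk:0→1
  (1Δ to stable)
t=3 Δ0: s1=1 s6=1 s2=1 s4=0 s0=0 s5=0 clk=1 s3=0
  Δ1: s1:1→0, clk:1→0
  Δ2: s5:0→1
  Δ3: s3:0→1
  (3Δ to stable)
t=4 Δ0: s1=0 s6=1 s2=1 s4=0 s0=0 s5=1 clk=0 s3=1
  Δ1: clk:0→1
  Δ2: s0:0→1
  (2Δ to stable)
t=5 Δ0: s1=0 s6=1 s2=1 s4=0 s0=1 s5=1 clk=1 s3=1
  Δ1: clk:1→0
  (1Δ to stable)
t=6 Δ0: s1=0 s6=1 s2=1 s4=0 s0=1 s5=1 clk=0 s3=1
  Δ1: clk:0→1
  (1Δ to stable)
t=7 Δ0: s1=0 s6=1 s2=1 s4=0 s0=1 s5=1 clk=1 s3=1
  Δ1: s1:0→1, clk:1→0
  Δ2: s5:1→0
  Δ3: s3:1→0
  (3Δ to stable)
t=8 Δ0: s1=1 s6=1 s2=1 s4=0 s0=1 s5=0 clk=0 s3=0
  Δ1: clk:0→1
  Δ2: s0:1→0
  (2Δ to stable)
t=9 Δ0: s1=1 s6=1 s2=1 s4=0 s0=0 s5=0 clk=1 s3=0
  Δ1: clk:1→0
  (1Δ to stable)
t=10 Δ0: s1=1 s6=1 s2=1 s4=0 s0=0 s5=0 clk=0 s3=0
  Δ1: clk:0→1
  (1Δ to stable)
t=11 Δ0: s1=1 s6=1 s2=1 s4=0 s0=0 s5=0 clk=1 s3=0
  Δ1: s1:1→0, clk:1→0
  Δ2: s5:0→1
  Δ3: s3:0→1
  (3Δ to stable)
t=12 Δ0: s1=0 s6=1 s2=1 s4=0 s0=0 s5=1 clk=0 s3=1
  Δ1: clk:0→1
  Δ2: s0:0→1
  (2Δ to stable)
t=13 Δ0: s1=0 s6=1 s2=1 s4=0 s0=1 s5=1 clk=1 s3=1
  Δ1: clk:1→0
  (1Δ to stable)
t=14 Δ0: s1=0 s6=1 s2=1 s4=0 s0=1 s5=1 clk=0 s3=1
  Δ1: clk:0→1
  (1Δ to stable)
t=15 Δ0: s1=0 s6=1 s2=1 s4=0 s0=1 s5=1 clk=1 s3=1
  Δ1: s1:0→1, clk:1→0
  Δ2: s5:1→0
  Δ3: s3:1→0
  (3Δ to stable)
t=16 Δ0: s1=1 s6=1 s2=1 s4=0 s0=1 s5=0 clk=0 s3=0
  Δ1: clk:0→1
  Δ2: s0:1→0
  (2Δ to stable)
t=17 Δ0: s1=1 s6=1 s2=1 s4=0 s0=0 s5=0 clk=1 s3=0
  Δ1: clk:1→0
  (1Δ to stable)
t=18 Δ0: s1=1 s6=1 s2=1 s4=0 s0=0 s5=0 clk=0 s3=0
  Δ1: clk:0→1
  (1Δ to stable)
t=19 Δ0: s1=1 s6=1 s2=1 s4=0 s0=0 s5=0 clk=1 s3=0
  Δ1: s1:1→0, clk:1→0
  Δ2: s5:0→1
  Δ3: s3:0→1
  (3Δ to stable)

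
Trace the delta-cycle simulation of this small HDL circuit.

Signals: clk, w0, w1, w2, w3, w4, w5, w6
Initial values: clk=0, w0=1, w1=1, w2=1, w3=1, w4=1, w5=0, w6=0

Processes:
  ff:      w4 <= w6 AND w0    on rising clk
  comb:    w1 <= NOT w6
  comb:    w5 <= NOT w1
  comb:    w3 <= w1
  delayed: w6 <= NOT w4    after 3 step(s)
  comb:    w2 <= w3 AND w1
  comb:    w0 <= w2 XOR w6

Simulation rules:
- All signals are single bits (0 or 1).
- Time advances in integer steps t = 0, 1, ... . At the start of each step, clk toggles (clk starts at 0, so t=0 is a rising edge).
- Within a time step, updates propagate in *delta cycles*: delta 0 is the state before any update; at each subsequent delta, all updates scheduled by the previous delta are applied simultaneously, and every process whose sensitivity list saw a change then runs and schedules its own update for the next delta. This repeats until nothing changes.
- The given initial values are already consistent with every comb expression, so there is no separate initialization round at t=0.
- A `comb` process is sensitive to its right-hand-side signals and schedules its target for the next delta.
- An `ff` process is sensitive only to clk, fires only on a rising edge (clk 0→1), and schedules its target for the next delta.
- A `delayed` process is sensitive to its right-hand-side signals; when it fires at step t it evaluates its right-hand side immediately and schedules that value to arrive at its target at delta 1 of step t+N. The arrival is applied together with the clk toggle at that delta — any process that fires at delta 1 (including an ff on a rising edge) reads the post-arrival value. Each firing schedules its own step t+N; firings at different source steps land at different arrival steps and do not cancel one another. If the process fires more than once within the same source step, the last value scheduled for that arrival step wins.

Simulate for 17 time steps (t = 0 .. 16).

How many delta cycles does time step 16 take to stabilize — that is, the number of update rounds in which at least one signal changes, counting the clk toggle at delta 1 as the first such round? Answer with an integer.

t=0 Δ0: w3=1 w2=1 w1=1 w6=0 w0=1 w5=0 w4=1 clk=0
  Δ1: clk:0→1
  Δ2: w4:1→0
  (2Δ to stable)
t=1 Δ0: w3=1 w2=1 w1=1 w6=0 w0=1 w5=0 w4=0 clk=1
  Δ1: clk:1→0
  (1Δ to stable)
t=2 Δ0: w3=1 w2=1 w1=1 w6=0 w0=1 w5=0 w4=0 clk=0
  Δ1: clk:0→1
  (1Δ to stable)
t=3 Δ0: w3=1 w2=1 w1=1 w6=0 w0=1 w5=0 w4=0 clk=1
  Δ1: w6:0→1, clk:1→0
  Δ2: w1:1→0, w0:1→0
  Δ3: w3:1→0, w2:1→0, w5:0→1
  Δ4: w0:0→1
  (4Δ to stable)
t=4 Δ0: w3=0 w2=0 w1=0 w6=1 w0=1 w5=1 w4=0 clk=0
  Δ1: clk:0→1
  Δ2: w4:0→1
  (2Δ to stable)
t=5 Δ0: w3=0 w2=0 w1=0 w6=1 w0=1 w5=1 w4=1 clk=1
  Δ1: clk:1→0
  (1Δ to stable)
t=6 Δ0: w3=0 w2=0 w1=0 w6=1 w0=1 w5=1 w4=1 clk=0
  Δ1: clk:0→1
  (1Δ to stable)
t=7 Δ0: w3=0 w2=0 w1=0 w6=1 w0=1 w5=1 w4=1 clk=1
  Δ1: w6:1→0, clk:1→0
  Δ2: w1:0→1, w0:1→0
  Δ3: w3:0→1, w5:1→0
  Δ4: w2:0→1
  Δ5: w0:0→1
  (5Δ to stable)
t=8 Δ0: w3=1 w2=1 w1=1 w6=0 w0=1 w5=0 w4=1 clk=0
  Δ1: clk:0→1
  Δ2: w4:1→0
  (2Δ to stable)
t=9 Δ0: w3=1 w2=1 w1=1 w6=0 w0=1 w5=0 w4=0 clk=1
  Δ1: clk:1→0
  (1Δ to stable)
t=10 Δ0: w3=1 w2=1 w1=1 w6=0 w0=1 w5=0 w4=0 clk=0
  Δ1: clk:0→1
  (1Δ to stable)
t=11 Δ0: w3=1 w2=1 w1=1 w6=0 w0=1 w5=0 w4=0 clk=1
  Δ1: w6:0→1, clk:1→0
  Δ2: w1:1→0, w0:1→0
  Δ3: w3:1→0, w2:1→0, w5:0→1
  Δ4: w0:0→1
  (4Δ to stable)
t=12 Δ0: w3=0 w2=0 w1=0 w6=1 w0=1 w5=1 w4=0 clk=0
  Δ1: clk:0→1
  Δ2: w4:0→1
  (2Δ to stable)
t=13 Δ0: w3=0 w2=0 w1=0 w6=1 w0=1 w5=1 w4=1 clk=1
  Δ1: clk:1→0
  (1Δ to stable)
t=14 Δ0: w3=0 w2=0 w1=0 w6=1 w0=1 w5=1 w4=1 clk=0
  Δ1: clk:0→1
  (1Δ to stable)
t=15 Δ0: w3=0 w2=0 w1=0 w6=1 w0=1 w5=1 w4=1 clk=1
  Δ1: w6:1→0, clk:1→0
  Δ2: w1:0→1, w0:1→0
  Δ3: w3:0→1, w5:1→0
  Δ4: w2:0→1
  Δ5: w0:0→1
  (5Δ to stable)
t=16 Δ0: w3=1 w2=1 w1=1 w6=0 w0=1 w5=0 w4=1 clk=0
  Δ1: clk:0→1
  Δ2: w4:1→0
  (2Δ to stable)

2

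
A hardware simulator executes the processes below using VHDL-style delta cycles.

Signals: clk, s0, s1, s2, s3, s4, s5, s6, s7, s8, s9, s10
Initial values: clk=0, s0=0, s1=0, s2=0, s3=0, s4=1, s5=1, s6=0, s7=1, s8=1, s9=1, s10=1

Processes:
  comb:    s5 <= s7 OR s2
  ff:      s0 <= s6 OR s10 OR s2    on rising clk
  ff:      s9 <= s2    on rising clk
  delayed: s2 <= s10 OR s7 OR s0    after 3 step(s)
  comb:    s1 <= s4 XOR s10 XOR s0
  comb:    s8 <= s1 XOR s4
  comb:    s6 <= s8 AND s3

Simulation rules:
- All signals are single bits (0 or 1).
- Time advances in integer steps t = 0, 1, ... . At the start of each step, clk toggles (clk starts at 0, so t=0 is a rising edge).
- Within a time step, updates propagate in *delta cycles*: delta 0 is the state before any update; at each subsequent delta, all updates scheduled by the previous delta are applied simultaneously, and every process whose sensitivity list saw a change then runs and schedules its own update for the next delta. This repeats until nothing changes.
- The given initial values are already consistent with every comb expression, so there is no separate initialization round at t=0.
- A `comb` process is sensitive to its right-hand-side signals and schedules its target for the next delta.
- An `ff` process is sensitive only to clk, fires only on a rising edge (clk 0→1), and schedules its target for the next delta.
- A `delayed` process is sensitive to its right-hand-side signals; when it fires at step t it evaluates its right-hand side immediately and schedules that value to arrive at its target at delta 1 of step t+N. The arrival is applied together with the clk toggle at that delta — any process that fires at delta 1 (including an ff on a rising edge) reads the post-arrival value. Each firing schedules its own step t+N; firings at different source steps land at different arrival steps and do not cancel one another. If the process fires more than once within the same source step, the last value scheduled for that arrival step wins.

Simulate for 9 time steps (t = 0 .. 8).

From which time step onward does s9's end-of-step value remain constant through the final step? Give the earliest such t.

4

t=0 Δ0: s7=1 s6=0 s2=0 s8=1 s4=1 s10=1 s3=0 s0=0 s5=1 s9=1 clk=0 s1=0
  Δ1: clk:0→1
  Δ2: s0:0→1, s9:1→0
  Δ3: s1:0→1
  Δ4: s8:1→0
  (4Δ to stable)
t=1 Δ0: s7=1 s6=0 s2=0 s8=0 s4=1 s10=1 s3=0 s0=1 s5=1 s9=0 clk=1 s1=1
  Δ1: clk:1→0
  (1Δ to stable)
t=2 Δ0: s7=1 s6=0 s2=0 s8=0 s4=1 s10=1 s3=0 s0=1 s5=1 s9=0 clk=0 s1=1
  Δ1: clk:0→1
  (1Δ to stable)
t=3 Δ0: s7=1 s6=0 s2=0 s8=0 s4=1 s10=1 s3=0 s0=1 s5=1 s9=0 clk=1 s1=1
  Δ1: s2:0→1, clk:1→0
  (1Δ to stable)
t=4 Δ0: s7=1 s6=0 s2=1 s8=0 s4=1 s10=1 s3=0 s0=1 s5=1 s9=0 clk=0 s1=1
  Δ1: clk:0→1
  Δ2: s9:0→1
  (2Δ to stable)
t=5 Δ0: s7=1 s6=0 s2=1 s8=0 s4=1 s10=1 s3=0 s0=1 s5=1 s9=1 clk=1 s1=1
  Δ1: clk:1→0
  (1Δ to stable)
t=6 Δ0: s7=1 s6=0 s2=1 s8=0 s4=1 s10=1 s3=0 s0=1 s5=1 s9=1 clk=0 s1=1
  Δ1: clk:0→1
  (1Δ to stable)
t=7 Δ0: s7=1 s6=0 s2=1 s8=0 s4=1 s10=1 s3=0 s0=1 s5=1 s9=1 clk=1 s1=1
  Δ1: clk:1→0
  (1Δ to stable)
t=8 Δ0: s7=1 s6=0 s2=1 s8=0 s4=1 s10=1 s3=0 s0=1 s5=1 s9=1 clk=0 s1=1
  Δ1: clk:0→1
  (1Δ to stable)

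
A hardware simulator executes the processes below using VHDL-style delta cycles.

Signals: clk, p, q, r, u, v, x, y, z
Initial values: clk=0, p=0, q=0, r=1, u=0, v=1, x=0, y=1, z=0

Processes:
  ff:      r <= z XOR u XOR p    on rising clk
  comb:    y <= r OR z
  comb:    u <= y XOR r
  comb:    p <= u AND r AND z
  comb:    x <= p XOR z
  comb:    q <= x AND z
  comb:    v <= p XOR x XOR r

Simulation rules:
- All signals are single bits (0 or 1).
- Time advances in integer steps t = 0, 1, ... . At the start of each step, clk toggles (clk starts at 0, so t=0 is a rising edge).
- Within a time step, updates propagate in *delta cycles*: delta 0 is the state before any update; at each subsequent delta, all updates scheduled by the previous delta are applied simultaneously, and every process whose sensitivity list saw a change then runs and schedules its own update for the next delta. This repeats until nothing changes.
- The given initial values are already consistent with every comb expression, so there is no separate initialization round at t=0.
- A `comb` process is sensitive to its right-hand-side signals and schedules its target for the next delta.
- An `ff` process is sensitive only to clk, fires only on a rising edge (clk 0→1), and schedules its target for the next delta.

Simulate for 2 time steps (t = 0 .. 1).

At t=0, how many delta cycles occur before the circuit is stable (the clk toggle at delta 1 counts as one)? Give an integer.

4

t0.Δ0 z=0 u=0 q=0 clk=0 v=1 p=0 x=0 r=1 y=1
t0.Δ1 z=0 u=0 q=0 clk=1 v=1 p=0 x=0 r=1 y=1
t0.Δ2 z=0 u=0 q=0 clk=1 v=1 p=0 x=0 r=0 y=1
t0.Δ3 z=0 u=1 q=0 clk=1 v=0 p=0 x=0 r=0 y=0
t0.Δ4 z=0 u=0 q=0 clk=1 v=0 p=0 x=0 r=0 y=0
t1.Δ0 z=0 u=0 q=0 clk=1 v=0 p=0 x=0 r=0 y=0
t1.Δ1 z=0 u=0 q=0 clk=0 v=0 p=0 x=0 r=0 y=0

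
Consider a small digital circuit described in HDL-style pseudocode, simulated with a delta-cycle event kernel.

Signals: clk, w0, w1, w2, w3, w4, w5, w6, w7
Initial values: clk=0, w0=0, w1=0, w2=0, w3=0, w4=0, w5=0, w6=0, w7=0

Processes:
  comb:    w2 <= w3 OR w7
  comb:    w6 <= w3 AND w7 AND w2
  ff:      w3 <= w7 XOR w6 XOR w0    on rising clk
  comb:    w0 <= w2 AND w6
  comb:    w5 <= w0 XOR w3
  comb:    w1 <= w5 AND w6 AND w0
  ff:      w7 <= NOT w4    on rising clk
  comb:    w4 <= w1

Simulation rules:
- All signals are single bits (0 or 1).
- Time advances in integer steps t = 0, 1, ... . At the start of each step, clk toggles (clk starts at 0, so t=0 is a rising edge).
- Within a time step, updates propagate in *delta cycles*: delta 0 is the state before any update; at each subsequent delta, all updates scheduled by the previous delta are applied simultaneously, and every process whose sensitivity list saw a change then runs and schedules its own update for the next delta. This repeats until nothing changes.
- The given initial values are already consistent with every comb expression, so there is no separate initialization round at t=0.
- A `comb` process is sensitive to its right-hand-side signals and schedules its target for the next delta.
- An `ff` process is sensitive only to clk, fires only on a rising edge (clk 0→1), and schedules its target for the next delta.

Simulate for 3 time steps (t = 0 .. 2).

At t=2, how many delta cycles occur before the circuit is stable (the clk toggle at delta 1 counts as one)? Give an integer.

7

t0.Δ0 w2=0 w4=0 w7=0 w1=0 w0=0 w5=0 clk=0 w6=0 w3=0
t0.Δ1 w2=0 w4=0 w7=0 w1=0 w0=0 w5=0 clk=1 w6=0 w3=0
t0.Δ2 w2=0 w4=0 w7=1 w1=0 w0=0 w5=0 clk=1 w6=0 w3=0
t0.Δ3 w2=1 w4=0 w7=1 w1=0 w0=0 w5=0 clk=1 w6=0 w3=0
t1.Δ0 w2=1 w4=0 w7=1 w1=0 w0=0 w5=0 clk=1 w6=0 w3=0
t1.Δ1 w2=1 w4=0 w7=1 w1=0 w0=0 w5=0 clk=0 w6=0 w3=0
t2.Δ0 w2=1 w4=0 w7=1 w1=0 w0=0 w5=0 clk=0 w6=0 w3=0
t2.Δ1 w2=1 w4=0 w7=1 w1=0 w0=0 w5=0 clk=1 w6=0 w3=0
t2.Δ2 w2=1 w4=0 w7=1 w1=0 w0=0 w5=0 clk=1 w6=0 w3=1
t2.Δ3 w2=1 w4=0 w7=1 w1=0 w0=0 w5=1 clk=1 w6=1 w3=1
t2.Δ4 w2=1 w4=0 w7=1 w1=0 w0=1 w5=1 clk=1 w6=1 w3=1
t2.Δ5 w2=1 w4=0 w7=1 w1=1 w0=1 w5=0 clk=1 w6=1 w3=1
t2.Δ6 w2=1 w4=1 w7=1 w1=0 w0=1 w5=0 clk=1 w6=1 w3=1
t2.Δ7 w2=1 w4=0 w7=1 w1=0 w0=1 w5=0 clk=1 w6=1 w3=1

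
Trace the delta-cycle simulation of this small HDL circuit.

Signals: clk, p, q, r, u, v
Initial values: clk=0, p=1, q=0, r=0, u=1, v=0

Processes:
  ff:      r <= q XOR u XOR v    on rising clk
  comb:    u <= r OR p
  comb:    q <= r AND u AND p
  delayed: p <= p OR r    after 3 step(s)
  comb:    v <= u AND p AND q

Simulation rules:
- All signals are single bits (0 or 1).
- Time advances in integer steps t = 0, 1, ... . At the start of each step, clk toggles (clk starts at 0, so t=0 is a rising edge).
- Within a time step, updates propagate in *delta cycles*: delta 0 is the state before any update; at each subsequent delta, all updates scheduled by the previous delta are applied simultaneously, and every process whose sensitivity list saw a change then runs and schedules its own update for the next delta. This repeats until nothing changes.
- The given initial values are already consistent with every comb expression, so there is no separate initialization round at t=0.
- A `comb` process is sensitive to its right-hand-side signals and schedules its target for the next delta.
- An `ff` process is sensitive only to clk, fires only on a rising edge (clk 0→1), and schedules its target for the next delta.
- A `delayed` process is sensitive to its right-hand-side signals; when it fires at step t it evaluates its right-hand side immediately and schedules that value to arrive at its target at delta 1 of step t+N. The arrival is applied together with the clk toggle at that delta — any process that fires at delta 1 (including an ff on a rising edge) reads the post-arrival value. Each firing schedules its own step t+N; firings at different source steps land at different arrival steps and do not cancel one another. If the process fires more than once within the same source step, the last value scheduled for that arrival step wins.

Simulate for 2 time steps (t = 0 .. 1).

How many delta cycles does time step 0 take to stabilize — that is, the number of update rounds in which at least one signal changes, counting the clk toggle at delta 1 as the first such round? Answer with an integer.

4

t=0 Δ0: v=0 q=0 r=0 p=1 clk=0 u=1
  Δ1: clk:0→1
  Δ2: r:0→1
  Δ3: q:0→1
  Δ4: v:0→1
  (4Δ to stable)
t=1 Δ0: v=1 q=1 r=1 p=1 clk=1 u=1
  Δ1: clk:1→0
  (1Δ to stable)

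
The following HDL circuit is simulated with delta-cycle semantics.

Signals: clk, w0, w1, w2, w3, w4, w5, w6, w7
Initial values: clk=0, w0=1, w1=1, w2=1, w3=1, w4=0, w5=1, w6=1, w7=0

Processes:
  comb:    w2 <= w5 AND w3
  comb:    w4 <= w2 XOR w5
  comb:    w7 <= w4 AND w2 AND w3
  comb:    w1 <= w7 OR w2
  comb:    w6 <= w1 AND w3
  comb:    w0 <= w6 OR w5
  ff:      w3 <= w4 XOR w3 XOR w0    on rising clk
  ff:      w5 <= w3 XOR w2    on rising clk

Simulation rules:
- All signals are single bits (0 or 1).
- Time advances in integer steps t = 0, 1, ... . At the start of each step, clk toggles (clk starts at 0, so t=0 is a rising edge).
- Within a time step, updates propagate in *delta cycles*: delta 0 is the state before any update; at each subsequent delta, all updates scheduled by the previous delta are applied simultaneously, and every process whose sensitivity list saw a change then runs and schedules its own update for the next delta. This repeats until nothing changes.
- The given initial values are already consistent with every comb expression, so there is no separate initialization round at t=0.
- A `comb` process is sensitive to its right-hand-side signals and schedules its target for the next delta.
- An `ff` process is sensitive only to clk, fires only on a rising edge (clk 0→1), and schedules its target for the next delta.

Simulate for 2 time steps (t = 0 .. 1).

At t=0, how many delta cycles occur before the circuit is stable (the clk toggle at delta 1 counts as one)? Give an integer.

4

[bits: w0,w1,w2,w4,w5,clk,w6,w7,w3]
t=0: Δ0=111010101 Δ1=111011101 Δ2=111001100 Δ3=110101000 Δ4=000001000 | 4Δ
t=1: Δ0=000001000 Δ1=000000000 | 1Δ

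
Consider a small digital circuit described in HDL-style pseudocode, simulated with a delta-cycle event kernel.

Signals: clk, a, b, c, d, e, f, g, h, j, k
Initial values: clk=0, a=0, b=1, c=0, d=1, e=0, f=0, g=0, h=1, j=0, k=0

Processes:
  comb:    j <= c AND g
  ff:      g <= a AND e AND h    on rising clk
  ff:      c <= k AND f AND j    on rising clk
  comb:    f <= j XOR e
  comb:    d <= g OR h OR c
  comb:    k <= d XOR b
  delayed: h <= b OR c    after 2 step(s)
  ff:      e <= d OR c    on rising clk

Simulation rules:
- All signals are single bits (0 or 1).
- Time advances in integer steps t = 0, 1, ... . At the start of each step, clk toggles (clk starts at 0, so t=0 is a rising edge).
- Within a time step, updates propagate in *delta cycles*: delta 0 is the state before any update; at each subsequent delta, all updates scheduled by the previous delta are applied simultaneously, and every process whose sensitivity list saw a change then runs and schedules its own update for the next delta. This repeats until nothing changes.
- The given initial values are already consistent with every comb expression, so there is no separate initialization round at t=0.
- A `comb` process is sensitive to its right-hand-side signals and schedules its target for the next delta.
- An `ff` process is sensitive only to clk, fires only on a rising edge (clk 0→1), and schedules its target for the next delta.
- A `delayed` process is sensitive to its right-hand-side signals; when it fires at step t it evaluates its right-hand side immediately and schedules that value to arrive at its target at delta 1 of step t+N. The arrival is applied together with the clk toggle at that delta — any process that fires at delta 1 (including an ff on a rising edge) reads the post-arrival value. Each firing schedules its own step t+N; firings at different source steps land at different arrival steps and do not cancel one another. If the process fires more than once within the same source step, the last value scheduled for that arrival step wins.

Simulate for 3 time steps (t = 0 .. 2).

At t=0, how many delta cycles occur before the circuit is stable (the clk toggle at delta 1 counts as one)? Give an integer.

t0.Δ0 b=1 h=1 a=0 e=0 f=0 clk=0 d=1 j=0 g=0 k=0 c=0
t0.Δ1 b=1 h=1 a=0 e=0 f=0 clk=1 d=1 j=0 g=0 k=0 c=0
t0.Δ2 b=1 h=1 a=0 e=1 f=0 clk=1 d=1 j=0 g=0 k=0 c=0
t0.Δ3 b=1 h=1 a=0 e=1 f=1 clk=1 d=1 j=0 g=0 k=0 c=0
t1.Δ0 b=1 h=1 a=0 e=1 f=1 clk=1 d=1 j=0 g=0 k=0 c=0
t1.Δ1 b=1 h=1 a=0 e=1 f=1 clk=0 d=1 j=0 g=0 k=0 c=0
t2.Δ0 b=1 h=1 a=0 e=1 f=1 clk=0 d=1 j=0 g=0 k=0 c=0
t2.Δ1 b=1 h=1 a=0 e=1 f=1 clk=1 d=1 j=0 g=0 k=0 c=0

3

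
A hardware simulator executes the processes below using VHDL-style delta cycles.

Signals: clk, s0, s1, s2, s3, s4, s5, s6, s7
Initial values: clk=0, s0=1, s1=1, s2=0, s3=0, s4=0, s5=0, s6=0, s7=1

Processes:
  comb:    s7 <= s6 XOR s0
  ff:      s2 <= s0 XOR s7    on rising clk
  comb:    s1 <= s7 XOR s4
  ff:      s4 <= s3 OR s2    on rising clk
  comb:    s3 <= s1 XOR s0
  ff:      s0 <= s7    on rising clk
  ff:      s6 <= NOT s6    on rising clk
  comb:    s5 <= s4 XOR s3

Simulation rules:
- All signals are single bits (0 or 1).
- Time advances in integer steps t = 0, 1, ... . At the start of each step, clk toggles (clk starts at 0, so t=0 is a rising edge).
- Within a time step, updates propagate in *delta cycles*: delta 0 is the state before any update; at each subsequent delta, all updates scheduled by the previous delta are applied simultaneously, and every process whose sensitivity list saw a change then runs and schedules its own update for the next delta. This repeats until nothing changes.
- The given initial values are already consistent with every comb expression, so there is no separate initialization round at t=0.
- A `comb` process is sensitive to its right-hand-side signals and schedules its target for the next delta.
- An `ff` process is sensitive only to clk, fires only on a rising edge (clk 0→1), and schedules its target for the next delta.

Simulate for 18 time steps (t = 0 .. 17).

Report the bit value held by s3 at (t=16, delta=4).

[bits: s1,s2,clk,s3,s7,s5,s4,s6,s0]
t=0: Δ0=100010001 Δ1=101010001 Δ2=101010011 Δ3=101000011 Δ4=001000011 Δ5=001100011 Δ6=001101011 | 6Δ
t=1: Δ0=001101011 Δ1=000101011 | 1Δ
t=2: Δ0=000101011 Δ1=001101011 Δ2=011101100 Δ3=111000100 Δ4=111101100 Δ5=111100100 | 5Δ
t=3: Δ0=111100100 Δ1=110100100 | 1Δ
t=4: Δ0=110100100 Δ1=111100100 Δ2=101100110 Δ3=101110110 Δ4=001110110 Δ5=001010110 Δ6=001011110 | 6Δ
t=5: Δ0=001011110 Δ1=000011110 | 1Δ
t=6: Δ0=000011110 Δ1=001011110 Δ2=011011001 Δ3=111110001 Δ4=111011001 Δ5=111010001 | 5Δ
t=7: Δ0=111010001 Δ1=110010001 | 1Δ
t=8: Δ0=110010001 Δ1=111010001 Δ2=101010111 Δ3=001001111 Δ4=101101111 Δ5=101000111 Δ6=101001111 | 6Δ
t=9: Δ0=101001111 Δ1=100001111 | 1Δ
t=10: Δ0=100001111 Δ1=101001111 Δ2=111001000 Δ3=011100000 Δ4=011001000 Δ5=011000000 | 5Δ
t=11: Δ0=011000000 Δ1=010000000 | 1Δ
t=12: Δ0=010000000 Δ1=011000000 Δ2=001000110 Δ3=101011110 Δ4=001111110 Δ5=001010110 Δ6=001011110 | 6Δ
t=13: Δ0=001011110 Δ1=000011110 | 1Δ
t=14: Δ0=000011110 Δ1=001011110 Δ2=011011001 Δ3=111110001 Δ4=111011001 Δ5=111010001 | 5Δ
t=15: Δ0=111010001 Δ1=110010001 | 1Δ
t=16: Δ0=110010001 Δ1=111010001 Δ2=101010111 Δ3=001001111 Δ4=101101111 Δ5=101000111 Δ6=101001111 | 6Δ
t=17: Δ0=101001111 Δ1=100001111 | 1Δ

1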